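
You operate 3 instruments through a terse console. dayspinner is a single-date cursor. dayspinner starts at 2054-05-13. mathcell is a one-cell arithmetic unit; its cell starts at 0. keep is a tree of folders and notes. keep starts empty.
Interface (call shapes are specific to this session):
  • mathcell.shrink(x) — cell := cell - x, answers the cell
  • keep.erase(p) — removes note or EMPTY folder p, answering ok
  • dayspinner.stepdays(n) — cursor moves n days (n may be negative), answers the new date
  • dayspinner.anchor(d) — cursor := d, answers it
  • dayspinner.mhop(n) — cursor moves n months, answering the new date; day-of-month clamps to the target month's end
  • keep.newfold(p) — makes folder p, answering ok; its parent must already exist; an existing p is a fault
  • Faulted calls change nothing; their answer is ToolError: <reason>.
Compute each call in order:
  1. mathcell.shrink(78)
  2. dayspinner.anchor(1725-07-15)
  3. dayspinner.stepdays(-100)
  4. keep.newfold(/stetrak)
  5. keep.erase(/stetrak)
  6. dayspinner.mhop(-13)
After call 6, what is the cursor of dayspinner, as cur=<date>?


Answer: cur=1724-03-06

Derivation:
>>> shrink x=78
:: -78
>>> anchor d=1725-07-15
:: 1725-07-15
>>> stepdays n=-100
:: 1725-04-06
>>> newfold p=/stetrak
:: ok
>>> erase p=/stetrak
:: ok
>>> mhop n=-13
:: 1724-03-06


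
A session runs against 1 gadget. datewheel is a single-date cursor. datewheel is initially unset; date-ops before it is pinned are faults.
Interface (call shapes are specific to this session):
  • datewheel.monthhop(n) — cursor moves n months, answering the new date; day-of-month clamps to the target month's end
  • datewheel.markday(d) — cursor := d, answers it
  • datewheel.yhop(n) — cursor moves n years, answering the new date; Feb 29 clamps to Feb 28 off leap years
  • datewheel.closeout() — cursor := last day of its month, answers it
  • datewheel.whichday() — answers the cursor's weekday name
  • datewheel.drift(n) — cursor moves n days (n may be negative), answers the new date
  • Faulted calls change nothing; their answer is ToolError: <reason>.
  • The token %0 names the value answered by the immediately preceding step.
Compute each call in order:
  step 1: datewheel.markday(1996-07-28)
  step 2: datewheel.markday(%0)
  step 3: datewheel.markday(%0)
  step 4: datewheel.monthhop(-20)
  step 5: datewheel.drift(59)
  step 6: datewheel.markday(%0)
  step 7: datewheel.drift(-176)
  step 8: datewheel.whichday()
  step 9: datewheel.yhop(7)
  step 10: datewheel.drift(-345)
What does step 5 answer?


Answer: 1995-01-26

Derivation:
I use datewheel.markday with d=1996-07-28, — result: 1996-07-28.
I try datewheel.markday with d=%0, and observe 1996-07-28.
Next I call datewheel.markday with d=%0, and observe 1996-07-28.
I run datewheel.monthhop with n=-20: 1994-11-28.
I run datewheel.drift with n=59, and get 1995-01-26.
I call datewheel.markday with d=%0, and see 1995-01-26.
I call datewheel.drift with n=-176, and get 1994-08-03.
I use datewheel.whichday(): Wednesday.
Now I run datewheel.yhop with n=7: 2001-08-03.
I call datewheel.drift with n=-345, yielding 2000-08-23.


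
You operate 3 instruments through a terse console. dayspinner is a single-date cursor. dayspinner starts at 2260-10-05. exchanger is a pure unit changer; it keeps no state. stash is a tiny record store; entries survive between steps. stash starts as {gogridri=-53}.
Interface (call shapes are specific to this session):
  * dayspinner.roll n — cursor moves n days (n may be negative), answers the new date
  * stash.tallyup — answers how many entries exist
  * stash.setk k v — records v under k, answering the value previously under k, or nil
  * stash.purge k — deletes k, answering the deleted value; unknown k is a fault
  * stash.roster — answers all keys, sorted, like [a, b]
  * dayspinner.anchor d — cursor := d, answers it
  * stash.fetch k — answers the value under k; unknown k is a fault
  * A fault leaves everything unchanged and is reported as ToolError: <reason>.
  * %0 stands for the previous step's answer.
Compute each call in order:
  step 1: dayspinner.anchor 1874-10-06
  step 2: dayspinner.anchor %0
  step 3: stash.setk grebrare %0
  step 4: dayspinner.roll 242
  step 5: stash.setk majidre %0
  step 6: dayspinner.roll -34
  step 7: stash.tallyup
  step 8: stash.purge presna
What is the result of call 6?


Answer: 1875-05-02

Derivation:
% 1. dayspinner.anchor(1874-10-06) == 1874-10-06
% 2. dayspinner.anchor(%0) == 1874-10-06
% 3. stash.setk(grebrare, %0) == nil
% 4. dayspinner.roll(242) == 1875-06-05
% 5. stash.setk(majidre, %0) == nil
% 6. dayspinner.roll(-34) == 1875-05-02
% 7. stash.tallyup() == 3
% 8. stash.purge(presna) == ToolError: no such key presna


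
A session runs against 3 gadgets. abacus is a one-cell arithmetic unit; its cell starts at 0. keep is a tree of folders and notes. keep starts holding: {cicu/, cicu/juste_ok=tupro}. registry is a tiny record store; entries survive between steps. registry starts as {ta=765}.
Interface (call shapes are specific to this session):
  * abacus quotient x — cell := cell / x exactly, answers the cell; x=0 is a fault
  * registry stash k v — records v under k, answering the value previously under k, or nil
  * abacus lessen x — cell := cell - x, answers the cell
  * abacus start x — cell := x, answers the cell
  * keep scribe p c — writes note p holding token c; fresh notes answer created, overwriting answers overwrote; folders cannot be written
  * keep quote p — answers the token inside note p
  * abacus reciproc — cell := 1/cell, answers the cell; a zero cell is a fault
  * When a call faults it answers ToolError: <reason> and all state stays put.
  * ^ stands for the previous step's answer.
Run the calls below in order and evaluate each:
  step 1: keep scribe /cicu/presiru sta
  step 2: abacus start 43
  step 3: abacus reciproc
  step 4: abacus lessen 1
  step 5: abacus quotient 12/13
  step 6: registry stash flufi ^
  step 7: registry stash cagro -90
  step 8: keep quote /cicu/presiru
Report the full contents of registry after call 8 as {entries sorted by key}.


Answer: {cagro=-90, flufi=-91/86, ta=765}

Derivation:
$ keep scribe p: /cicu/presiru c: sta
[out] created
$ abacus start x: 43
[out] 43
$ abacus reciproc
[out] 1/43
$ abacus lessen x: 1
[out] -42/43
$ abacus quotient x: 12/13
[out] -91/86
$ registry stash k: flufi v: ^
[out] nil
$ registry stash k: cagro v: -90
[out] nil
$ keep quote p: /cicu/presiru
[out] sta


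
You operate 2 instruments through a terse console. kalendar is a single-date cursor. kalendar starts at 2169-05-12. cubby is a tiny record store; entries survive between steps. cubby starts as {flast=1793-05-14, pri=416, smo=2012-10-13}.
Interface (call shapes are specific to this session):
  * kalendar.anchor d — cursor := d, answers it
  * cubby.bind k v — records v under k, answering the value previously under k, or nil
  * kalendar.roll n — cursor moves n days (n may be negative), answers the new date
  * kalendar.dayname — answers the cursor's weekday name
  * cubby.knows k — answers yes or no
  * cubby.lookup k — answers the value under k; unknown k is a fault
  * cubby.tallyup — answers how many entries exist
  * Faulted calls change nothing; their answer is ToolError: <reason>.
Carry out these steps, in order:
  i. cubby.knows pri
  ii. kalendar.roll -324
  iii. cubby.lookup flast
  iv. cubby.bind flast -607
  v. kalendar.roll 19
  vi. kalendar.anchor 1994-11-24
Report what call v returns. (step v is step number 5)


Answer: 2168-07-11

Derivation:
I call cubby.knows passing k→pri, giving yes.
Then kalendar.roll passing n→-324, which returns 2168-06-22.
Using cubby.lookup passing k→flast, which returns 1793-05-14.
I use cubby.bind passing k→flast, v→-607, and observe 1793-05-14.
Next I call kalendar.roll passing n→19: 2168-07-11.
Calling kalendar.anchor passing d→1994-11-24, and get 1994-11-24.


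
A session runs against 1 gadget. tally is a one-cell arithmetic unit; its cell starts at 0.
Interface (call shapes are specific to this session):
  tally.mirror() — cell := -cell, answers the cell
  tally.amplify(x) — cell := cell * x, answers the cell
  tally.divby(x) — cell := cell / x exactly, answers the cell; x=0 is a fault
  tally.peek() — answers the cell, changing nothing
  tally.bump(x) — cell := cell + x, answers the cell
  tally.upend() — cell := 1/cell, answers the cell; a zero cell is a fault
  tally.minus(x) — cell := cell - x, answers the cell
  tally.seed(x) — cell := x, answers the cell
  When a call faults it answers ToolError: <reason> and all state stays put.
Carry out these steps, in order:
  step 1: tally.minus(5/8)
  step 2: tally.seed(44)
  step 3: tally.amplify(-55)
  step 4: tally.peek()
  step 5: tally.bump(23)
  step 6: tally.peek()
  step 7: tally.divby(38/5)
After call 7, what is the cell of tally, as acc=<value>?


% tally.minus x→5/8
[out] -5/8
% tally.seed x→44
[out] 44
% tally.amplify x→-55
[out] -2420
% tally.peek
[out] -2420
% tally.bump x→23
[out] -2397
% tally.peek
[out] -2397
% tally.divby x→38/5
[out] -11985/38

Answer: acc=-11985/38


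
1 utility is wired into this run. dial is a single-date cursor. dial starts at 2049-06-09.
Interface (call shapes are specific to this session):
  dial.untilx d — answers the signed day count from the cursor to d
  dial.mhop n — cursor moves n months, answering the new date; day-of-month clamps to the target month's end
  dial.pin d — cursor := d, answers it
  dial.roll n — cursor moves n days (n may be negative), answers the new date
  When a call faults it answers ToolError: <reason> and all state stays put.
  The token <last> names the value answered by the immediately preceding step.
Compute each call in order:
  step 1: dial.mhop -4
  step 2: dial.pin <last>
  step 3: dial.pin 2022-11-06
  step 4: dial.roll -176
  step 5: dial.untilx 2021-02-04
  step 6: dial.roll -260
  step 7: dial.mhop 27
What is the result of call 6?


;; 1. dial.mhop(n='-4') == 2049-02-09
;; 2. dial.pin(d='<last>') == 2049-02-09
;; 3. dial.pin(d='2022-11-06') == 2022-11-06
;; 4. dial.roll(n='-176') == 2022-05-14
;; 5. dial.untilx(d='2021-02-04') == -464
;; 6. dial.roll(n='-260') == 2021-08-27
;; 7. dial.mhop(n='27') == 2023-11-27

Answer: 2021-08-27


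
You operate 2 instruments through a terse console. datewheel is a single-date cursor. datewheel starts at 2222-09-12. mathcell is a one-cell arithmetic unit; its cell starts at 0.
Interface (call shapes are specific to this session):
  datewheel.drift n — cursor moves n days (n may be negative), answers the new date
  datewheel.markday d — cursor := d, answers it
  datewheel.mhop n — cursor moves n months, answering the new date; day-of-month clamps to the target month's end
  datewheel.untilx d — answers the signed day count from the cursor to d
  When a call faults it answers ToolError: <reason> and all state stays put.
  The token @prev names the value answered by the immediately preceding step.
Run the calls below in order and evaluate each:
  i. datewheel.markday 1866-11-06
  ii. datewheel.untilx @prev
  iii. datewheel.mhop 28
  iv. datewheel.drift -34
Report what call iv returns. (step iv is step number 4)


Answer: 1869-01-31

Derivation:
;; 1. datewheel.markday(d: 1866-11-06) ~> 1866-11-06
;; 2. datewheel.untilx(d: @prev) ~> 0
;; 3. datewheel.mhop(n: 28) ~> 1869-03-06
;; 4. datewheel.drift(n: -34) ~> 1869-01-31


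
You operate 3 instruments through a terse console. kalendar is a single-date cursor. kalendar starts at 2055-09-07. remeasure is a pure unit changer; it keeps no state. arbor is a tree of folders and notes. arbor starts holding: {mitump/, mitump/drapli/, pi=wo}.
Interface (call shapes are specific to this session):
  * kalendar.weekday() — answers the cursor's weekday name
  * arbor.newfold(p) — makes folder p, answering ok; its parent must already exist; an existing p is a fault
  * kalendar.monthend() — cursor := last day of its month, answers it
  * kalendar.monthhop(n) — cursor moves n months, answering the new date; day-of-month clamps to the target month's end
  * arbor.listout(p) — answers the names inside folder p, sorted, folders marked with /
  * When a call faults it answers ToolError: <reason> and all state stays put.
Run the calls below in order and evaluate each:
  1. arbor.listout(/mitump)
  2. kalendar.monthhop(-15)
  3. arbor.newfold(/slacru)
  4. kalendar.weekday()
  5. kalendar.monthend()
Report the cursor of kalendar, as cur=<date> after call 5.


I call listout using p=/mitump, giving [drapli/].
I call monthhop using n=-15, and observe 2054-06-07.
Using newfold using p=/slacru, and observe ok.
Invoking weekday, — result: Sunday.
I run monthend, and see 2054-06-30.

Answer: cur=2054-06-30


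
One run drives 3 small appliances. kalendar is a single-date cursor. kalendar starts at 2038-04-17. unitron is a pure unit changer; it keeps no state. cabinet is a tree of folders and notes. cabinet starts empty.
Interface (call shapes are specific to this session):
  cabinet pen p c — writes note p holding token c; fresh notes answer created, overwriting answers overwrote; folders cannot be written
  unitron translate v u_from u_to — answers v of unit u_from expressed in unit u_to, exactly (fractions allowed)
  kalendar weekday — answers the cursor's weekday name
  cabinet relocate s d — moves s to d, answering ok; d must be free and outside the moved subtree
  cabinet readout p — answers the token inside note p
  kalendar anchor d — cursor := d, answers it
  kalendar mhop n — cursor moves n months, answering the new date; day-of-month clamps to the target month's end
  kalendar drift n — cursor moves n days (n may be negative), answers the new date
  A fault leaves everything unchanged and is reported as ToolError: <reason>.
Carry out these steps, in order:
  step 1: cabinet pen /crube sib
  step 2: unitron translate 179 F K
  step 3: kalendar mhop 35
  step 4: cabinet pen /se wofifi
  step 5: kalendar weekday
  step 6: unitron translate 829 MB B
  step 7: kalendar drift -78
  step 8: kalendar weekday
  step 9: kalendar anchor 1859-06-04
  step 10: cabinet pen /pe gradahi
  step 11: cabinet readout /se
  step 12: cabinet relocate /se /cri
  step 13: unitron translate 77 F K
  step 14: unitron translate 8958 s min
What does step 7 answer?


>>> cabinet pen /crube sib
:: created
>>> unitron translate 179 F K
:: 21289/60
>>> kalendar mhop 35
:: 2041-03-17
>>> cabinet pen /se wofifi
:: created
>>> kalendar weekday
:: Sunday
>>> unitron translate 829 MB B
:: 829000000
>>> kalendar drift -78
:: 2040-12-29
>>> kalendar weekday
:: Saturday
>>> kalendar anchor 1859-06-04
:: 1859-06-04
>>> cabinet pen /pe gradahi
:: created
>>> cabinet readout /se
:: wofifi
>>> cabinet relocate /se /cri
:: ok
>>> unitron translate 77 F K
:: 5963/20
>>> unitron translate 8958 s min
:: 1493/10

Answer: 2040-12-29


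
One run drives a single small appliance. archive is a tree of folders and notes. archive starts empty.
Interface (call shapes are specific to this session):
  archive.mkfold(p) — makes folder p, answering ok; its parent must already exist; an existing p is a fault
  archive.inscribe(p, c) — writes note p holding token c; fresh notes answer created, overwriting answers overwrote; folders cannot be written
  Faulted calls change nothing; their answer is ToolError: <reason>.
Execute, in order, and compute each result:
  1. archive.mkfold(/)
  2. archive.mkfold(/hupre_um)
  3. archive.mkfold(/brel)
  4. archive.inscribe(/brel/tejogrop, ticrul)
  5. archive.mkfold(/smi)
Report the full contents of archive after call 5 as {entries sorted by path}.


Answer: {brel/, brel/tejogrop=ticrul, hupre_um/, smi/}

Derivation:
% archive.mkfold(p→/) => ToolError: exists
% archive.mkfold(p→/hupre_um) => ok
% archive.mkfold(p→/brel) => ok
% archive.inscribe(p→/brel/tejogrop, c→ticrul) => created
% archive.mkfold(p→/smi) => ok


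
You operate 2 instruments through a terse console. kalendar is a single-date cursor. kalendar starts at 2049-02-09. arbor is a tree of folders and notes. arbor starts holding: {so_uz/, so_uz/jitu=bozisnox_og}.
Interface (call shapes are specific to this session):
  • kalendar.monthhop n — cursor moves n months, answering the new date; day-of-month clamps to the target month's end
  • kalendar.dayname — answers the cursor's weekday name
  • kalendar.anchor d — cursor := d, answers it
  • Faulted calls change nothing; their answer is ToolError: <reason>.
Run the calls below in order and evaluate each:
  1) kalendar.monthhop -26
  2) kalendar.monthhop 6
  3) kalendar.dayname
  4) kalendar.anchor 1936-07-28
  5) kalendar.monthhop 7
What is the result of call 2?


Answer: 2047-06-09

Derivation:
> monthhop n→-26
:: 2046-12-09
> monthhop n→6
:: 2047-06-09
> dayname
:: Sunday
> anchor d→1936-07-28
:: 1936-07-28
> monthhop n→7
:: 1937-02-28


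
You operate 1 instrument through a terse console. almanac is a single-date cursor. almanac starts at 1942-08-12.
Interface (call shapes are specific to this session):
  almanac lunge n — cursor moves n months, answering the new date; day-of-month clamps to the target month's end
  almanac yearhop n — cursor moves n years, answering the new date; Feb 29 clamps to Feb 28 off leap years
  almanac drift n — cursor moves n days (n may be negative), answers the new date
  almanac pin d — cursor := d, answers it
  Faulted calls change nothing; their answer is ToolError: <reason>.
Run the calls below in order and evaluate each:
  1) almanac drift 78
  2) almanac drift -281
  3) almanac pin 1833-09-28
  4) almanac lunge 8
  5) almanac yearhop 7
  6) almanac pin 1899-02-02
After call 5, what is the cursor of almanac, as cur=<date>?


>> almanac drift(n: 78)
<< 1942-10-29
>> almanac drift(n: -281)
<< 1942-01-21
>> almanac pin(d: 1833-09-28)
<< 1833-09-28
>> almanac lunge(n: 8)
<< 1834-05-28
>> almanac yearhop(n: 7)
<< 1841-05-28
>> almanac pin(d: 1899-02-02)
<< 1899-02-02

Answer: cur=1841-05-28


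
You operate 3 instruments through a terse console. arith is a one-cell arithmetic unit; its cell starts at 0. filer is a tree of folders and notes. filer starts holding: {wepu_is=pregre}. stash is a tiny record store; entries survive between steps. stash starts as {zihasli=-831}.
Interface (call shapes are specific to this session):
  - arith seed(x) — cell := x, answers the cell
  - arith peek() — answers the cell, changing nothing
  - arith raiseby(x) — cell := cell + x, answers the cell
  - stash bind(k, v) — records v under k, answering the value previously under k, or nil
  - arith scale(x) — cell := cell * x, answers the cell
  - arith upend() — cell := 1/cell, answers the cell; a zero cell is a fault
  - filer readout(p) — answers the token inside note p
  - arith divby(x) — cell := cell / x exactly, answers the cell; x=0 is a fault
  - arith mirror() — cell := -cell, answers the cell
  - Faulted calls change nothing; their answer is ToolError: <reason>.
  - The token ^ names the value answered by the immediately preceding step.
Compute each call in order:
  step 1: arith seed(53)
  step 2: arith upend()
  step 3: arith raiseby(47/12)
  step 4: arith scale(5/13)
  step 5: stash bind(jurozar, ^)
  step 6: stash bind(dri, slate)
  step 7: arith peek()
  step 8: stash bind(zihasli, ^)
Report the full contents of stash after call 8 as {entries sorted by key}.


Answer: {dri=slate, jurozar=12515/8268, zihasli=12515/8268}

Derivation:
==> arith seed(x='53')
<== 53
==> arith upend()
<== 1/53
==> arith raiseby(x='47/12')
<== 2503/636
==> arith scale(x='5/13')
<== 12515/8268
==> stash bind(k='jurozar', v='^')
<== nil
==> stash bind(k='dri', v='slate')
<== nil
==> arith peek()
<== 12515/8268
==> stash bind(k='zihasli', v='^')
<== -831


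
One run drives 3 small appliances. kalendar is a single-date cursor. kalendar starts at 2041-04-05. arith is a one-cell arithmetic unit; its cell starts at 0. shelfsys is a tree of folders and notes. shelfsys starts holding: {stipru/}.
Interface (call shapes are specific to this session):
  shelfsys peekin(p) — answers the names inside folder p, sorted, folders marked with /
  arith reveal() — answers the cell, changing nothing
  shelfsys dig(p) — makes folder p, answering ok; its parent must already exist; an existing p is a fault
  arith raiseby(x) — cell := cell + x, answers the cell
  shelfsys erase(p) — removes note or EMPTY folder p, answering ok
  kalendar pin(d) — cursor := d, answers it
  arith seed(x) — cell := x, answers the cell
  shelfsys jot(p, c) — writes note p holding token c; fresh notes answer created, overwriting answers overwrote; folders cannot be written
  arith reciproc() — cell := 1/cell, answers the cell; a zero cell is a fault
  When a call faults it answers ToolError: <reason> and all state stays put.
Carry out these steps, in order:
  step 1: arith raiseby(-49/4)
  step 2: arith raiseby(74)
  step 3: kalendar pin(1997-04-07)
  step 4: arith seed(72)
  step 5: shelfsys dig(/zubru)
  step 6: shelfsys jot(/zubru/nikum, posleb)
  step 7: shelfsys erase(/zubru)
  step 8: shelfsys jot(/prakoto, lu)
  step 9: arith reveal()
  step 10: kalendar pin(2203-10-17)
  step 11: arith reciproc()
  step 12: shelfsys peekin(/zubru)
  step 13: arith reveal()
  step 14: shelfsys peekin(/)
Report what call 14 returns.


Answer: [prakoto, stipru/, zubru/]

Derivation:
~$ arith raiseby x='-49/4'
  -49/4
~$ arith raiseby x='74'
  247/4
~$ kalendar pin d='1997-04-07'
  1997-04-07
~$ arith seed x='72'
  72
~$ shelfsys dig p='/zubru'
  ok
~$ shelfsys jot p='/zubru/nikum' c='posleb'
  created
~$ shelfsys erase p='/zubru'
  ToolError: not empty
~$ shelfsys jot p='/prakoto' c='lu'
  created
~$ arith reveal
  72
~$ kalendar pin d='2203-10-17'
  2203-10-17
~$ arith reciproc
  1/72
~$ shelfsys peekin p='/zubru'
  [nikum]
~$ arith reveal
  1/72
~$ shelfsys peekin p='/'
  [prakoto, stipru/, zubru/]


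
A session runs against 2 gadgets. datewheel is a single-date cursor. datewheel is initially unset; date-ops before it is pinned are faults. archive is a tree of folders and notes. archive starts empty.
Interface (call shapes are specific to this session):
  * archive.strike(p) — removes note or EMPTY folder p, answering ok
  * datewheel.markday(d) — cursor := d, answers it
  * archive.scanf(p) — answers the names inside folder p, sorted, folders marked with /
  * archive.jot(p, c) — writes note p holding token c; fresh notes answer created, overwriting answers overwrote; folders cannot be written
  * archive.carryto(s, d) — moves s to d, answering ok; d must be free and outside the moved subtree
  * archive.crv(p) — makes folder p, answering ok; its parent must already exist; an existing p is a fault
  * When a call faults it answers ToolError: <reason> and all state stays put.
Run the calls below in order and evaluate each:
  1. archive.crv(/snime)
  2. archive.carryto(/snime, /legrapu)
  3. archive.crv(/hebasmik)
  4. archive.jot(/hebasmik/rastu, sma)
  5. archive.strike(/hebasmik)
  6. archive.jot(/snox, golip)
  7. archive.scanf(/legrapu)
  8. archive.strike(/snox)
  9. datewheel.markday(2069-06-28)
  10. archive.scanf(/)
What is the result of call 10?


# 1. archive.crv(p='/snime') => ok
# 2. archive.carryto(s='/snime', d='/legrapu') => ok
# 3. archive.crv(p='/hebasmik') => ok
# 4. archive.jot(p='/hebasmik/rastu', c='sma') => created
# 5. archive.strike(p='/hebasmik') => ToolError: not empty
# 6. archive.jot(p='/snox', c='golip') => created
# 7. archive.scanf(p='/legrapu') => []
# 8. archive.strike(p='/snox') => ok
# 9. datewheel.markday(d='2069-06-28') => 2069-06-28
# 10. archive.scanf(p='/') => [hebasmik/, legrapu/]

Answer: [hebasmik/, legrapu/]


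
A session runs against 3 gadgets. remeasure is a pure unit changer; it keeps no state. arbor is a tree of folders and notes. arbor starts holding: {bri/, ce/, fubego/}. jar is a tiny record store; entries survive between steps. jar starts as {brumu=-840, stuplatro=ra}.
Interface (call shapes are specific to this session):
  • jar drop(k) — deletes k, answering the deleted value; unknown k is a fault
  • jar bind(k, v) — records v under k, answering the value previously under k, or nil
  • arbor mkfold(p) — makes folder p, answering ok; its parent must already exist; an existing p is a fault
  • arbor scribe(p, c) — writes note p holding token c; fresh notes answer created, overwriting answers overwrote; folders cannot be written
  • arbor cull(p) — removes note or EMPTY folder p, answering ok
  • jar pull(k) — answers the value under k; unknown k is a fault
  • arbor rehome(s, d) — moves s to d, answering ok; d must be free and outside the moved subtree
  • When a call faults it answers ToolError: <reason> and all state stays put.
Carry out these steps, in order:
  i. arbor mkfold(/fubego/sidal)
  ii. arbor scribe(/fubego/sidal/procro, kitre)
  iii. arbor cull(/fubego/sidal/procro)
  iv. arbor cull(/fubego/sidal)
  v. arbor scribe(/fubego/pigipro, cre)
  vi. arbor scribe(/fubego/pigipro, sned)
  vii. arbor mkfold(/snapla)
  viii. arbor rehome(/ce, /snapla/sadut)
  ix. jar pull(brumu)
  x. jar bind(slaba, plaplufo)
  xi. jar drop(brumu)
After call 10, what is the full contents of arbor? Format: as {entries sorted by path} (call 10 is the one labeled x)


Answer: {bri/, fubego/, fubego/pigipro=sned, snapla/, snapla/sadut/}

Derivation:
-- 1. arbor mkfold(/fubego/sidal) == ok
-- 2. arbor scribe(/fubego/sidal/procro, kitre) == created
-- 3. arbor cull(/fubego/sidal/procro) == ok
-- 4. arbor cull(/fubego/sidal) == ok
-- 5. arbor scribe(/fubego/pigipro, cre) == created
-- 6. arbor scribe(/fubego/pigipro, sned) == overwrote
-- 7. arbor mkfold(/snapla) == ok
-- 8. arbor rehome(/ce, /snapla/sadut) == ok
-- 9. jar pull(brumu) == -840
-- 10. jar bind(slaba, plaplufo) == nil
-- 11. jar drop(brumu) == -840


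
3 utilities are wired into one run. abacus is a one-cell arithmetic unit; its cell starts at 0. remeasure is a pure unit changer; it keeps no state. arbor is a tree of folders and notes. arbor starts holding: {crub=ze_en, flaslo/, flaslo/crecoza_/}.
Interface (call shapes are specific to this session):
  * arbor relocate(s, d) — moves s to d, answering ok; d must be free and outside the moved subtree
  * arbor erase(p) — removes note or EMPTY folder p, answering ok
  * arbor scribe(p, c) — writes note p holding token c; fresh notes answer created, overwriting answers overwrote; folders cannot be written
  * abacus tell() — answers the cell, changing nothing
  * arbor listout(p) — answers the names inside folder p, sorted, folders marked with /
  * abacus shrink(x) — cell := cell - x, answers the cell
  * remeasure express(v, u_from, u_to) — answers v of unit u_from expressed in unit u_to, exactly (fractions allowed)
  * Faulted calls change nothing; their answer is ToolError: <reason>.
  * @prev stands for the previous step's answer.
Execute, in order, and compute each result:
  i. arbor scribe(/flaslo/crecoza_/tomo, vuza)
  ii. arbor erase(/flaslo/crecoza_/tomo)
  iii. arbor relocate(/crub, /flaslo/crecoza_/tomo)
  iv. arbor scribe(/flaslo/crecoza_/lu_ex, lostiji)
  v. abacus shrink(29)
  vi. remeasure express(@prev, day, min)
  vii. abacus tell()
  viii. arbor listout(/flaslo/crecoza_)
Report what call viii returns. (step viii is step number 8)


-- 1. arbor scribe(p→/flaslo/crecoza_/tomo, c→vuza) -> created
-- 2. arbor erase(p→/flaslo/crecoza_/tomo) -> ok
-- 3. arbor relocate(s→/crub, d→/flaslo/crecoza_/tomo) -> ok
-- 4. arbor scribe(p→/flaslo/crecoza_/lu_ex, c→lostiji) -> created
-- 5. abacus shrink(x→29) -> -29
-- 6. remeasure express(v→@prev, u_from→day, u_to→min) -> -41760
-- 7. abacus tell() -> -29
-- 8. arbor listout(p→/flaslo/crecoza_) -> [lu_ex, tomo]

Answer: [lu_ex, tomo]


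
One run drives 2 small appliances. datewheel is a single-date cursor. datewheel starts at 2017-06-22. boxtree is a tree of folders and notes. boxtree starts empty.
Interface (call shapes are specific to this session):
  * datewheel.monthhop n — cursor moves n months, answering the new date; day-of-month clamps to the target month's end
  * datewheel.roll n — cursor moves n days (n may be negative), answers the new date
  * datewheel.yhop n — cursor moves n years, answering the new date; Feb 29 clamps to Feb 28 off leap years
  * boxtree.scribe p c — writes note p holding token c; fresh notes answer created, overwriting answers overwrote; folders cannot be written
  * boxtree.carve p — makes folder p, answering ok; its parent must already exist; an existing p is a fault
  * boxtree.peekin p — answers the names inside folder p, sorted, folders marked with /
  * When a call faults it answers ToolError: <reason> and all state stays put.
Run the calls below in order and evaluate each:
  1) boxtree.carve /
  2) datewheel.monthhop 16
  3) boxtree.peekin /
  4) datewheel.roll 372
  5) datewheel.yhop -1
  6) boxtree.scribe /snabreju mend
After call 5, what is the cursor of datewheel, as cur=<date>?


Answer: cur=2018-10-29

Derivation:
→ boxtree.carve(p: /)
← ToolError: exists
→ datewheel.monthhop(n: 16)
← 2018-10-22
→ boxtree.peekin(p: /)
← []
→ datewheel.roll(n: 372)
← 2019-10-29
→ datewheel.yhop(n: -1)
← 2018-10-29
→ boxtree.scribe(p: /snabreju, c: mend)
← created


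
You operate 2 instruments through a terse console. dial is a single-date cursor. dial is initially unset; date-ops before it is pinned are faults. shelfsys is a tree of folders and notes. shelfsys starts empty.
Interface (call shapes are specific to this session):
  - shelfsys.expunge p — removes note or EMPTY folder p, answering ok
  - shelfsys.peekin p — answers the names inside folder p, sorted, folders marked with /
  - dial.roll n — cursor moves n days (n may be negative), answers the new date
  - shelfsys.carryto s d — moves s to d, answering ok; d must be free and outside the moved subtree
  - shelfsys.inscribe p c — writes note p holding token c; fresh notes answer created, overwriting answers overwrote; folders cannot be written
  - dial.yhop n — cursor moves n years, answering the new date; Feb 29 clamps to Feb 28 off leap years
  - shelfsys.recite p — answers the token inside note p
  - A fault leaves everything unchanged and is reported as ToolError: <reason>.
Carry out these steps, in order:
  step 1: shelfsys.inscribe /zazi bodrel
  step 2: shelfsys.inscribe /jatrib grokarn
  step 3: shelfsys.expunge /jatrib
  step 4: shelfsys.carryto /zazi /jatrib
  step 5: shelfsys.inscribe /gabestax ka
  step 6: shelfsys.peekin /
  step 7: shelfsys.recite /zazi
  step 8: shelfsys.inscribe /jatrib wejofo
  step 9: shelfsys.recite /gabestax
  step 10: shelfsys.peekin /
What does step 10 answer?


;; shelfsys.inscribe(p: /zazi, c: bodrel) : created
;; shelfsys.inscribe(p: /jatrib, c: grokarn) : created
;; shelfsys.expunge(p: /jatrib) : ok
;; shelfsys.carryto(s: /zazi, d: /jatrib) : ok
;; shelfsys.inscribe(p: /gabestax, c: ka) : created
;; shelfsys.peekin(p: /) : [gabestax, jatrib]
;; shelfsys.recite(p: /zazi) : ToolError: not found
;; shelfsys.inscribe(p: /jatrib, c: wejofo) : overwrote
;; shelfsys.recite(p: /gabestax) : ka
;; shelfsys.peekin(p: /) : [gabestax, jatrib]

Answer: [gabestax, jatrib]


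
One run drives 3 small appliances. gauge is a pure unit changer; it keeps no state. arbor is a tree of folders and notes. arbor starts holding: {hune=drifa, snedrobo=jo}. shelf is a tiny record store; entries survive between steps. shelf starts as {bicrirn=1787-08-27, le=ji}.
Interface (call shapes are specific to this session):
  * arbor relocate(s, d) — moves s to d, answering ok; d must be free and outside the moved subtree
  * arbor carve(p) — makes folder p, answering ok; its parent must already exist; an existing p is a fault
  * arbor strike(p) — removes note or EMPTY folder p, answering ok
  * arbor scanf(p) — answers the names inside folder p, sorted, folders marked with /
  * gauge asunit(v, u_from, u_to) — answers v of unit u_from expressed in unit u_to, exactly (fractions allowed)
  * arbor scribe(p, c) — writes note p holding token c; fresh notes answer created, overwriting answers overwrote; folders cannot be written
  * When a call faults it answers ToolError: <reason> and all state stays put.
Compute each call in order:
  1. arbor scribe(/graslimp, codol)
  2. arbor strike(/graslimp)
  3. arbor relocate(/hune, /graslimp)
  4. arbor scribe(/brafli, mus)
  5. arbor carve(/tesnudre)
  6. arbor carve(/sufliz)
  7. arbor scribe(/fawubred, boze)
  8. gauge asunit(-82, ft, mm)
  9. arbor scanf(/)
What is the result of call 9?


Answer: [brafli, fawubred, graslimp, snedrobo, sufliz/, tesnudre/]

Derivation:
~$ arbor scribe /graslimp codol
[out] created
~$ arbor strike /graslimp
[out] ok
~$ arbor relocate /hune /graslimp
[out] ok
~$ arbor scribe /brafli mus
[out] created
~$ arbor carve /tesnudre
[out] ok
~$ arbor carve /sufliz
[out] ok
~$ arbor scribe /fawubred boze
[out] created
~$ gauge asunit -82 ft mm
[out] -124968/5
~$ arbor scanf /
[out] [brafli, fawubred, graslimp, snedrobo, sufliz/, tesnudre/]


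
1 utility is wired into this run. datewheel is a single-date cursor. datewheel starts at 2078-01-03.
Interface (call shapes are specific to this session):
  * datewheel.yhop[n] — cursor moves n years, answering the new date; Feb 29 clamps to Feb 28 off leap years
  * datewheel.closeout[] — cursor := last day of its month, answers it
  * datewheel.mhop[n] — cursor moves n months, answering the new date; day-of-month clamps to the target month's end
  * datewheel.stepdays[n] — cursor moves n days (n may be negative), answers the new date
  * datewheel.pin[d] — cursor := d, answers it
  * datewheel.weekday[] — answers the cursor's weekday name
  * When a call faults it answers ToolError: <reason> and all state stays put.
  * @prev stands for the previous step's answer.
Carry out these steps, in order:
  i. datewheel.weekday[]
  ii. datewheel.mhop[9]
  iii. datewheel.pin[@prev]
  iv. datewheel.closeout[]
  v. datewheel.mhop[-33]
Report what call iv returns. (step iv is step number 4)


Answer: 2078-10-31

Derivation:
% datewheel.weekday() ~> Monday
% datewheel.mhop(n=9) ~> 2078-10-03
% datewheel.pin(d=@prev) ~> 2078-10-03
% datewheel.closeout() ~> 2078-10-31
% datewheel.mhop(n=-33) ~> 2076-01-31


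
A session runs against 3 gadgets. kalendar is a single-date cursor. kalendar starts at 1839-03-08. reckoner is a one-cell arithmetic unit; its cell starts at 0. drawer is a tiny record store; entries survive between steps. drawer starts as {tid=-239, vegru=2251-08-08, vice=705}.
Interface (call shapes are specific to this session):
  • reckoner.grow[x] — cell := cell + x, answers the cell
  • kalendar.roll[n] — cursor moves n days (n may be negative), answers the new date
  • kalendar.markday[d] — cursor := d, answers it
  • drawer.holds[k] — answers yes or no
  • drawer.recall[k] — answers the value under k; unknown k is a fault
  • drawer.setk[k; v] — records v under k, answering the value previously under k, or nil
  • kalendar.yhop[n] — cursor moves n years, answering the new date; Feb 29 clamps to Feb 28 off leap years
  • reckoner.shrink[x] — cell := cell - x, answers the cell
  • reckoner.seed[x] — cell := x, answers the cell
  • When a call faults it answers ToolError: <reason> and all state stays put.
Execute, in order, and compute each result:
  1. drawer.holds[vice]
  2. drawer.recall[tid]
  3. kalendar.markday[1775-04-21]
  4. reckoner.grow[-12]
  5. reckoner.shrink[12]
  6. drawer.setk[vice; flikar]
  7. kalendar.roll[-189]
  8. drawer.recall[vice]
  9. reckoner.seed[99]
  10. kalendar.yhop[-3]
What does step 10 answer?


[in] holds vice
= yes
[in] recall tid
= -239
[in] markday 1775-04-21
= 1775-04-21
[in] grow -12
= -12
[in] shrink 12
= -24
[in] setk vice flikar
= 705
[in] roll -189
= 1774-10-14
[in] recall vice
= flikar
[in] seed 99
= 99
[in] yhop -3
= 1771-10-14

Answer: 1771-10-14


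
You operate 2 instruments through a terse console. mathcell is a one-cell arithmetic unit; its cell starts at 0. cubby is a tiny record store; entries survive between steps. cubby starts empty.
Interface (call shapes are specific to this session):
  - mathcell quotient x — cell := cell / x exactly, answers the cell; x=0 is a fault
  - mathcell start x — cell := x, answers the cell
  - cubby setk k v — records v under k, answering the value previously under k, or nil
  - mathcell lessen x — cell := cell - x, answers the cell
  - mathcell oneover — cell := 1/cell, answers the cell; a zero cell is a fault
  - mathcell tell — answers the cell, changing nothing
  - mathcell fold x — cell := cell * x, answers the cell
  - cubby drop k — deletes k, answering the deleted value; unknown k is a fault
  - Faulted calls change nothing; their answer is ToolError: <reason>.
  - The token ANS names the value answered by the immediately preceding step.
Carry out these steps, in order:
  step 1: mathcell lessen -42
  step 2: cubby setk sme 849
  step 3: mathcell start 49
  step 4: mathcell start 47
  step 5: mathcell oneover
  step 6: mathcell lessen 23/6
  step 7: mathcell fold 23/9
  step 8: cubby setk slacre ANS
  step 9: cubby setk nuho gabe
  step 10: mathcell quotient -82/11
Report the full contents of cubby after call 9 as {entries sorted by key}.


·→ mathcell lessen(x='-42')
·← 42
·→ cubby setk(k='sme', v='849')
·← nil
·→ mathcell start(x='49')
·← 49
·→ mathcell start(x='47')
·← 47
·→ mathcell oneover()
·← 1/47
·→ mathcell lessen(x='23/6')
·← -1075/282
·→ mathcell fold(x='23/9')
·← -24725/2538
·→ cubby setk(k='slacre', v='ANS')
·← nil
·→ cubby setk(k='nuho', v='gabe')
·← nil
·→ mathcell quotient(x='-82/11')
·← 271975/208116

Answer: {nuho=gabe, slacre=-24725/2538, sme=849}


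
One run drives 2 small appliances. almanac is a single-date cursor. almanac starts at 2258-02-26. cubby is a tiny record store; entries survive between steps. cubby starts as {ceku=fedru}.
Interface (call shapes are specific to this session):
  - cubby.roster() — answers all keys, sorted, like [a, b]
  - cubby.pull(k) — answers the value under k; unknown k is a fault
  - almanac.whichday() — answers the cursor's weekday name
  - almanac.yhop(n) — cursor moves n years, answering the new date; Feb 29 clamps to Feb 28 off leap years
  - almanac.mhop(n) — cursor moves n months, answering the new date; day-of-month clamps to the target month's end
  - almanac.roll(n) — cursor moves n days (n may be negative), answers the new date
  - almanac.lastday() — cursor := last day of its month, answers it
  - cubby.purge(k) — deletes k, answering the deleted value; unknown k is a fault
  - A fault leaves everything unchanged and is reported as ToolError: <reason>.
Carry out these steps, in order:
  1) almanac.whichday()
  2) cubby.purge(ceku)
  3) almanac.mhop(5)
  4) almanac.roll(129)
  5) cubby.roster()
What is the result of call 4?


Answer: 2258-12-02

Derivation:
Act: whichday[]
Obs: Friday
Act: purge[k→ceku]
Obs: fedru
Act: mhop[n→5]
Obs: 2258-07-26
Act: roll[n→129]
Obs: 2258-12-02
Act: roster[]
Obs: []


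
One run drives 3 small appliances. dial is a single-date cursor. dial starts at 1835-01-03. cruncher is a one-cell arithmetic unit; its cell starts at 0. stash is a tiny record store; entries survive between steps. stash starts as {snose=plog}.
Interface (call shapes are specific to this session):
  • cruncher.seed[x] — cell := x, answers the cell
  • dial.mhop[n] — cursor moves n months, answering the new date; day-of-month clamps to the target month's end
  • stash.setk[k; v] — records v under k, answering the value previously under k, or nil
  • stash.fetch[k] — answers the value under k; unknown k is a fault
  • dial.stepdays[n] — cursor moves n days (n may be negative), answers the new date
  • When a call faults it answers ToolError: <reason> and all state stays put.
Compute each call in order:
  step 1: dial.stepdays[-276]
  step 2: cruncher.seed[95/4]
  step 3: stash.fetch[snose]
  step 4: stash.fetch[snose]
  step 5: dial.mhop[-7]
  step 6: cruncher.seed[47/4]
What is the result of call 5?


Answer: 1833-09-02

Derivation:
# 1. dial.stepdays(-276) -> 1834-04-02
# 2. cruncher.seed(95/4) -> 95/4
# 3. stash.fetch(snose) -> plog
# 4. stash.fetch(snose) -> plog
# 5. dial.mhop(-7) -> 1833-09-02
# 6. cruncher.seed(47/4) -> 47/4
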